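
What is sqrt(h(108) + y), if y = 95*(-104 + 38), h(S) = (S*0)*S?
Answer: I*sqrt(6270) ≈ 79.183*I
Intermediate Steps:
h(S) = 0 (h(S) = 0*S = 0)
y = -6270 (y = 95*(-66) = -6270)
sqrt(h(108) + y) = sqrt(0 - 6270) = sqrt(-6270) = I*sqrt(6270)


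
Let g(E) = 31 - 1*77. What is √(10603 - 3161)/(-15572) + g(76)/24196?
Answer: -1/526 - 61*√2/15572 ≈ -0.0074410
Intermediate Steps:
g(E) = -46 (g(E) = 31 - 77 = -46)
√(10603 - 3161)/(-15572) + g(76)/24196 = √(10603 - 3161)/(-15572) - 46/24196 = √7442*(-1/15572) - 46*1/24196 = (61*√2)*(-1/15572) - 1/526 = -61*√2/15572 - 1/526 = -1/526 - 61*√2/15572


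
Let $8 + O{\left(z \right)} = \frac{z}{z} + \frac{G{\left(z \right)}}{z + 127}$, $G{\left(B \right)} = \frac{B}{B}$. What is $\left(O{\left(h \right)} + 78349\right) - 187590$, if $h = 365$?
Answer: $- \frac{53750015}{492} \approx -1.0925 \cdot 10^{5}$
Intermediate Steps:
$G{\left(B \right)} = 1$
$O{\left(z \right)} = -7 + \frac{1}{127 + z}$ ($O{\left(z \right)} = -8 + \left(\frac{z}{z} + 1 \frac{1}{z + 127}\right) = -8 + \left(1 + 1 \frac{1}{127 + z}\right) = -8 + \left(1 + \frac{1}{127 + z}\right) = -7 + \frac{1}{127 + z}$)
$\left(O{\left(h \right)} + 78349\right) - 187590 = \left(\frac{-888 - 2555}{127 + 365} + 78349\right) - 187590 = \left(\frac{-888 - 2555}{492} + 78349\right) - 187590 = \left(\frac{1}{492} \left(-3443\right) + 78349\right) - 187590 = \left(- \frac{3443}{492} + 78349\right) - 187590 = \frac{38544265}{492} - 187590 = - \frac{53750015}{492}$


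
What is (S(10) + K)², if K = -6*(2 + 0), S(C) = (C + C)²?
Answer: 150544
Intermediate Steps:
S(C) = 4*C² (S(C) = (2*C)² = 4*C²)
K = -12 (K = -6*2 = -12)
(S(10) + K)² = (4*10² - 12)² = (4*100 - 12)² = (400 - 12)² = 388² = 150544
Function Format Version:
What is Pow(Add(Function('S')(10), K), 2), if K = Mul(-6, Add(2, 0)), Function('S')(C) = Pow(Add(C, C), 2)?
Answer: 150544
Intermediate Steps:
Function('S')(C) = Mul(4, Pow(C, 2)) (Function('S')(C) = Pow(Mul(2, C), 2) = Mul(4, Pow(C, 2)))
K = -12 (K = Mul(-6, 2) = -12)
Pow(Add(Function('S')(10), K), 2) = Pow(Add(Mul(4, Pow(10, 2)), -12), 2) = Pow(Add(Mul(4, 100), -12), 2) = Pow(Add(400, -12), 2) = Pow(388, 2) = 150544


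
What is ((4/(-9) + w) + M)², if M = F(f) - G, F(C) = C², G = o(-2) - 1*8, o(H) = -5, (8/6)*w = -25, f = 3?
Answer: 10201/1296 ≈ 7.8711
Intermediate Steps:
w = -75/4 (w = (¾)*(-25) = -75/4 ≈ -18.750)
G = -13 (G = -5 - 1*8 = -5 - 8 = -13)
M = 22 (M = 3² - 1*(-13) = 9 + 13 = 22)
((4/(-9) + w) + M)² = ((4/(-9) - 75/4) + 22)² = ((4*(-⅑) - 75/4) + 22)² = ((-4/9 - 75/4) + 22)² = (-691/36 + 22)² = (101/36)² = 10201/1296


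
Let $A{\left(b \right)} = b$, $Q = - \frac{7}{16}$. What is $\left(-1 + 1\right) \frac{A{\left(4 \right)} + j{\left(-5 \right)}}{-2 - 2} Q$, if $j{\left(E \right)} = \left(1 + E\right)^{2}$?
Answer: $0$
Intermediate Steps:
$Q = - \frac{7}{16}$ ($Q = \left(-7\right) \frac{1}{16} = - \frac{7}{16} \approx -0.4375$)
$\left(-1 + 1\right) \frac{A{\left(4 \right)} + j{\left(-5 \right)}}{-2 - 2} Q = \left(-1 + 1\right) \frac{4 + \left(1 - 5\right)^{2}}{-2 - 2} \left(- \frac{7}{16}\right) = 0 \frac{4 + \left(-4\right)^{2}}{-4} \left(- \frac{7}{16}\right) = 0 \left(4 + 16\right) \left(- \frac{1}{4}\right) \left(- \frac{7}{16}\right) = 0 \cdot 20 \left(- \frac{1}{4}\right) \left(- \frac{7}{16}\right) = 0 \left(-5\right) \left(- \frac{7}{16}\right) = 0 \left(- \frac{7}{16}\right) = 0$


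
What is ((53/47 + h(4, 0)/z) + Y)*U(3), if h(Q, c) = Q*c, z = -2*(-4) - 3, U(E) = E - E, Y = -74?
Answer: 0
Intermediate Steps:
U(E) = 0
z = 5 (z = 8 - 3 = 5)
((53/47 + h(4, 0)/z) + Y)*U(3) = ((53/47 + (4*0)/5) - 74)*0 = ((53*(1/47) + 0*(⅕)) - 74)*0 = ((53/47 + 0) - 74)*0 = (53/47 - 74)*0 = -3425/47*0 = 0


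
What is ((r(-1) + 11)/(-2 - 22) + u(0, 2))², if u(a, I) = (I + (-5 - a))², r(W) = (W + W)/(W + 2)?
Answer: 4761/64 ≈ 74.391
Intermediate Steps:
r(W) = 2*W/(2 + W) (r(W) = (2*W)/(2 + W) = 2*W/(2 + W))
u(a, I) = (-5 + I - a)²
((r(-1) + 11)/(-2 - 22) + u(0, 2))² = ((2*(-1)/(2 - 1) + 11)/(-2 - 22) + (5 + 0 - 1*2)²)² = ((2*(-1)/1 + 11)/(-24) + (5 + 0 - 2)²)² = ((2*(-1)*1 + 11)*(-1/24) + 3²)² = ((-2 + 11)*(-1/24) + 9)² = (9*(-1/24) + 9)² = (-3/8 + 9)² = (69/8)² = 4761/64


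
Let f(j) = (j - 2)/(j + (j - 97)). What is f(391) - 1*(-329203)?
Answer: 225504444/685 ≈ 3.2920e+5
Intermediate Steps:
f(j) = (-2 + j)/(-97 + 2*j) (f(j) = (-2 + j)/(j + (-97 + j)) = (-2 + j)/(-97 + 2*j))
f(391) - 1*(-329203) = (-2 + 391)/(-97 + 2*391) - 1*(-329203) = 389/(-97 + 782) + 329203 = 389/685 + 329203 = 225504444/685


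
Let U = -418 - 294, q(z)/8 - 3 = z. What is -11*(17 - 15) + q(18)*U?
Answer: -119638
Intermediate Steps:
q(z) = 24 + 8*z
U = -712
-11*(17 - 15) + q(18)*U = -11*(17 - 15) + (24 + 8*18)*(-712) = -11*2 + (24 + 144)*(-712) = -22 + 168*(-712) = -22 - 119616 = -119638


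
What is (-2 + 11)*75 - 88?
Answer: 587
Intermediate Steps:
(-2 + 11)*75 - 88 = 9*75 - 88 = 675 - 88 = 587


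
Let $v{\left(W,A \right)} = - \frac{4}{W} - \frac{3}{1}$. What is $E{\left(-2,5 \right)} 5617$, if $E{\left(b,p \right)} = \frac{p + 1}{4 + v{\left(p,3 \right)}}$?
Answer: $168510$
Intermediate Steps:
$v{\left(W,A \right)} = -3 - \frac{4}{W}$ ($v{\left(W,A \right)} = - \frac{4}{W} - 3 = -3 - \frac{4}{W}$)
$E{\left(b,p \right)} = \frac{1 + p}{1 - \frac{4}{p}}$ ($E{\left(b,p \right)} = \frac{p + 1}{4 - \left(3 + \frac{4}{p}\right)} = \frac{1 + p}{1 - \frac{4}{p}}$)
$E{\left(-2,5 \right)} 5617 = \frac{5 \left(1 + 5\right)}{-4 + 5} \cdot 5617 = 5 \cdot 1^{-1} \cdot 6 \cdot 5617 = 5 \cdot 1 \cdot 6 \cdot 5617 = 30 \cdot 5617 = 168510$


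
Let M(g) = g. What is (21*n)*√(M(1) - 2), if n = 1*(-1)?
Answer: -21*I ≈ -21.0*I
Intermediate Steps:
n = -1
(21*n)*√(M(1) - 2) = (21*(-1))*√(1 - 2) = -21*I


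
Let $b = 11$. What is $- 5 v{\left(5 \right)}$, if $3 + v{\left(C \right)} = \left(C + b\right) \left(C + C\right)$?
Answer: $-785$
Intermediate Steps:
$v{\left(C \right)} = -3 + 2 C \left(11 + C\right)$ ($v{\left(C \right)} = -3 + \left(C + 11\right) \left(C + C\right) = -3 + \left(11 + C\right) 2 C = -3 + 2 C \left(11 + C\right)$)
$- 5 v{\left(5 \right)} = - 5 \left(-3 + 2 \cdot 5^{2} + 22 \cdot 5\right) = - 5 \left(-3 + 2 \cdot 25 + 110\right) = - 5 \left(-3 + 50 + 110\right) = \left(-5\right) 157 = -785$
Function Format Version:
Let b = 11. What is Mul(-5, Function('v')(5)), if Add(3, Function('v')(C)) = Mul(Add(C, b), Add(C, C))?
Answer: -785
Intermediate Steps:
Function('v')(C) = Add(-3, Mul(2, C, Add(11, C))) (Function('v')(C) = Add(-3, Mul(Add(C, 11), Add(C, C))) = Add(-3, Mul(Add(11, C), Mul(2, C))) = Add(-3, Mul(2, C, Add(11, C))))
Mul(-5, Function('v')(5)) = Mul(-5, Add(-3, Mul(2, Pow(5, 2)), Mul(22, 5))) = Mul(-5, Add(-3, Mul(2, 25), 110)) = Mul(-5, Add(-3, 50, 110)) = Mul(-5, 157) = -785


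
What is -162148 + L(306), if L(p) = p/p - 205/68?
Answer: -11026201/68 ≈ -1.6215e+5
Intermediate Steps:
L(p) = -137/68 (L(p) = 1 - 205*1/68 = 1 - 205/68 = -137/68)
-162148 + L(306) = -162148 - 137/68 = -11026201/68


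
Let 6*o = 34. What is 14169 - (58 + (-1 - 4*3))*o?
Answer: 13914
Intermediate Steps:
o = 17/3 (o = (⅙)*34 = 17/3 ≈ 5.6667)
14169 - (58 + (-1 - 4*3))*o = 14169 - (58 + (-1 - 4*3))*17/3 = 14169 - (58 + (-1 - 12))*17/3 = 14169 - (58 - 13)*17/3 = 14169 - 45*17/3 = 14169 - 1*255 = 14169 - 255 = 13914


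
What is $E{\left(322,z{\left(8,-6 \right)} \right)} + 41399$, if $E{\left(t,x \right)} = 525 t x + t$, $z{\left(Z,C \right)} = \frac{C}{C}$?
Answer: $210771$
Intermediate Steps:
$z{\left(Z,C \right)} = 1$
$E{\left(t,x \right)} = t + 525 t x$ ($E{\left(t,x \right)} = 525 t x + t = t + 525 t x$)
$E{\left(322,z{\left(8,-6 \right)} \right)} + 41399 = 322 \left(1 + 525 \cdot 1\right) + 41399 = 322 \left(1 + 525\right) + 41399 = 322 \cdot 526 + 41399 = 169372 + 41399 = 210771$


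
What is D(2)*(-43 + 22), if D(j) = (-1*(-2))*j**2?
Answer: -168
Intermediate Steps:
D(j) = 2*j**2
D(2)*(-43 + 22) = (2*2**2)*(-43 + 22) = (2*4)*(-21) = 8*(-21) = -168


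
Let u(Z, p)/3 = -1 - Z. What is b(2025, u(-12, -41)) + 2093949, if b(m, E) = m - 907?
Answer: 2095067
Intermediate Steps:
u(Z, p) = -3 - 3*Z (u(Z, p) = 3*(-1 - Z) = -3 - 3*Z)
b(m, E) = -907 + m
b(2025, u(-12, -41)) + 2093949 = (-907 + 2025) + 2093949 = 1118 + 2093949 = 2095067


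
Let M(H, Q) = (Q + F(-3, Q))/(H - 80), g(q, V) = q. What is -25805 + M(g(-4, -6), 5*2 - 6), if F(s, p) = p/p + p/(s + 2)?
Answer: -2167621/84 ≈ -25805.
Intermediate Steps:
F(s, p) = 1 + p/(2 + s)
M(H, Q) = 1/(-80 + H) (M(H, Q) = (Q + (2 + Q - 3)/(2 - 3))/(H - 80) = (Q + (-1 + Q)/(-1))/(-80 + H) = (Q - (-1 + Q))/(-80 + H) = (Q + (1 - Q))/(-80 + H) = 1/(-80 + H))
-25805 + M(g(-4, -6), 5*2 - 6) = -25805 + 1/(-80 - 4) = -25805 + 1/(-84) = -25805 - 1/84 = -2167621/84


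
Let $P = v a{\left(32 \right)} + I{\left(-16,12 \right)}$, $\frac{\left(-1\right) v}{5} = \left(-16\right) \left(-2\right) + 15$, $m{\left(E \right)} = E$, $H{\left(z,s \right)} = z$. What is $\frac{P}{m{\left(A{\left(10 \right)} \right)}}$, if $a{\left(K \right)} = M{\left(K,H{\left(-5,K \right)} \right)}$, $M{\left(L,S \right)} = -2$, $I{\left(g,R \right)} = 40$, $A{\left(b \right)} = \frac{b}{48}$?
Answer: $2448$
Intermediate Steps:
$A{\left(b \right)} = \frac{b}{48}$ ($A{\left(b \right)} = b \frac{1}{48} = \frac{b}{48}$)
$a{\left(K \right)} = -2$
$v = -235$ ($v = - 5 \left(\left(-16\right) \left(-2\right) + 15\right) = - 5 \left(32 + 15\right) = \left(-5\right) 47 = -235$)
$P = 510$ ($P = \left(-235\right) \left(-2\right) + 40 = 470 + 40 = 510$)
$\frac{P}{m{\left(A{\left(10 \right)} \right)}} = \frac{510}{\frac{1}{48} \cdot 10} = \frac{510}{\frac{5}{24}} = 510 \cdot \frac{24}{5} = 2448$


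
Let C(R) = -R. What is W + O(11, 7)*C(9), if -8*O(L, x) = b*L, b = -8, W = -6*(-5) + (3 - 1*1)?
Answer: -67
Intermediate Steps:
W = 32 (W = 30 + (3 - 1) = 30 + 2 = 32)
O(L, x) = L (O(L, x) = -(-1)*L = L)
W + O(11, 7)*C(9) = 32 + 11*(-1*9) = 32 + 11*(-9) = 32 - 99 = -67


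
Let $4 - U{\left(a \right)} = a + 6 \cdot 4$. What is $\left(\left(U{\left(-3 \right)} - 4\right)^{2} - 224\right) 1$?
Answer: $217$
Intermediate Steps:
$U{\left(a \right)} = -20 - a$ ($U{\left(a \right)} = 4 - \left(a + 6 \cdot 4\right) = 4 - \left(a + 24\right) = 4 - \left(24 + a\right) = -20 - a$)
$\left(\left(U{\left(-3 \right)} - 4\right)^{2} - 224\right) 1 = \left(\left(\left(-20 - -3\right) - 4\right)^{2} - 224\right) 1 = \left(\left(\left(-20 + 3\right) - 4\right)^{2} - 224\right) 1 = \left(\left(-17 - 4\right)^{2} - 224\right) 1 = \left(\left(-21\right)^{2} - 224\right) 1 = \left(441 - 224\right) 1 = 217 \cdot 1 = 217$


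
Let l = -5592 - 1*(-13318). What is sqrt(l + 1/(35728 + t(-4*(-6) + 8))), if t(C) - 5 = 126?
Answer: sqrt(9934615284465)/35859 ≈ 87.898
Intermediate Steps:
t(C) = 131 (t(C) = 5 + 126 = 131)
l = 7726 (l = -5592 + 13318 = 7726)
sqrt(l + 1/(35728 + t(-4*(-6) + 8))) = sqrt(7726 + 1/(35728 + 131)) = sqrt(7726 + 1/35859) = sqrt(277046635/35859) = sqrt(9934615284465)/35859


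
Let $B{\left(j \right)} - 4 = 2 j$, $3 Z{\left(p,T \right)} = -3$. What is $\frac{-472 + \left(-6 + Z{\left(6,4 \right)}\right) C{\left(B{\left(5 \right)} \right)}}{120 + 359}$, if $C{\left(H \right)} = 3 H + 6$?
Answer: $- \frac{808}{479} \approx -1.6868$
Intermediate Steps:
$Z{\left(p,T \right)} = -1$ ($Z{\left(p,T \right)} = \frac{1}{3} \left(-3\right) = -1$)
$B{\left(j \right)} = 4 + 2 j$
$C{\left(H \right)} = 6 + 3 H$
$\frac{-472 + \left(-6 + Z{\left(6,4 \right)}\right) C{\left(B{\left(5 \right)} \right)}}{120 + 359} = \frac{-472 + \left(-6 - 1\right) \left(6 + 3 \left(4 + 2 \cdot 5\right)\right)}{120 + 359} = \frac{-472 - 7 \left(6 + 3 \left(4 + 10\right)\right)}{479} = \left(-472 - 7 \left(6 + 3 \cdot 14\right)\right) \frac{1}{479} = \left(-472 - 7 \left(6 + 42\right)\right) \frac{1}{479} = \left(-472 - 336\right) \frac{1}{479} = \left(-808\right) \frac{1}{479} = - \frac{808}{479}$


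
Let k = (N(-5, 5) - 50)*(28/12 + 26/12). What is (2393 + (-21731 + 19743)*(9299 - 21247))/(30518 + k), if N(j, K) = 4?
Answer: 23755017/30311 ≈ 783.71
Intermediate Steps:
k = -207 (k = (4 - 50)*(28/12 + 26/12) = -46*(28*(1/12) + 26*(1/12)) = -46*(7/3 + 13/6) = -46*9/2 = -207)
(2393 + (-21731 + 19743)*(9299 - 21247))/(30518 + k) = (2393 + (-21731 + 19743)*(9299 - 21247))/(30518 - 207) = (2393 - 1988*(-11948))/30311 = (2393 + 23752624)*(1/30311) = 23755017*(1/30311) = 23755017/30311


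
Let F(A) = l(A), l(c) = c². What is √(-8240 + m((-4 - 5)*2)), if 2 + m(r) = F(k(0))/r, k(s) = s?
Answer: I*√8242 ≈ 90.785*I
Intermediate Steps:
F(A) = A²
m(r) = -2 (m(r) = -2 + 0²/r = -2 + 0/r = -2 + 0 = -2)
√(-8240 + m((-4 - 5)*2)) = √(-8240 - 2) = √(-8242) = I*√8242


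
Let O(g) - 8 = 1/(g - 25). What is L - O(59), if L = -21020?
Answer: -714953/34 ≈ -21028.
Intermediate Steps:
O(g) = 8 + 1/(-25 + g) (O(g) = 8 + 1/(g - 25) = 8 + 1/(-25 + g))
L - O(59) = -21020 - (-199 + 8*59)/(-25 + 59) = -21020 - (-199 + 472)/34 = -21020 - 273/34 = -714953/34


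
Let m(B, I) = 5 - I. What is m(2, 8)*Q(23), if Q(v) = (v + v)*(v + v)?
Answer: -6348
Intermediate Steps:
Q(v) = 4*v**2 (Q(v) = (2*v)*(2*v) = 4*v**2)
m(2, 8)*Q(23) = (5 - 1*8)*(4*23**2) = (5 - 8)*(4*529) = -3*2116 = -6348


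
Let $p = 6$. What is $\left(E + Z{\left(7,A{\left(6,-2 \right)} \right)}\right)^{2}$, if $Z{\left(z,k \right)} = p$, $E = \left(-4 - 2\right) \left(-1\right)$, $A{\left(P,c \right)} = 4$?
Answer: $144$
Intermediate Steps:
$E = 6$ ($E = \left(-6\right) \left(-1\right) = 6$)
$Z{\left(z,k \right)} = 6$
$\left(E + Z{\left(7,A{\left(6,-2 \right)} \right)}\right)^{2} = \left(6 + 6\right)^{2} = 12^{2} = 144$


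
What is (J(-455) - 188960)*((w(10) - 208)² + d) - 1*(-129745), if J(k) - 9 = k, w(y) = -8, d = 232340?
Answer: -52843386631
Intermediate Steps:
J(k) = 9 + k
(J(-455) - 188960)*((w(10) - 208)² + d) - 1*(-129745) = ((9 - 455) - 188960)*((-8 - 208)² + 232340) - 1*(-129745) = (-446 - 188960)*((-216)² + 232340) + 129745 = -189406*(46656 + 232340) + 129745 = -189406*278996 + 129745 = -52843516376 + 129745 = -52843386631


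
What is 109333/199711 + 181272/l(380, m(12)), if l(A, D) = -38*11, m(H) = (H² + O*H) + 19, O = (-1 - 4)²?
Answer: -18078155599/41739599 ≈ -433.12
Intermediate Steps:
O = 25 (O = (-5)² = 25)
m(H) = 19 + H² + 25*H (m(H) = (H² + 25*H) + 19 = 19 + H² + 25*H)
l(A, D) = -418
109333/199711 + 181272/l(380, m(12)) = 109333/199711 + 181272/(-418) = 109333*(1/199711) + 181272*(-1/418) = 109333/199711 - 90636/209 = -18078155599/41739599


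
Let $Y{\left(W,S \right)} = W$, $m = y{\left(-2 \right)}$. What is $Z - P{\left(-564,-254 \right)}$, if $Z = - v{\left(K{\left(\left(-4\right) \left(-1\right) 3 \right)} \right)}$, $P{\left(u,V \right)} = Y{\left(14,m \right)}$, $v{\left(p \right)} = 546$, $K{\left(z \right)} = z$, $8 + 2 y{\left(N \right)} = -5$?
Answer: $-560$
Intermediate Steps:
$y{\left(N \right)} = - \frac{13}{2}$ ($y{\left(N \right)} = -4 + \frac{1}{2} \left(-5\right) = -4 - \frac{5}{2} = - \frac{13}{2}$)
$m = - \frac{13}{2} \approx -6.5$
$P{\left(u,V \right)} = 14$
$Z = -546$ ($Z = \left(-1\right) 546 = -546$)
$Z - P{\left(-564,-254 \right)} = -546 - 14 = -560$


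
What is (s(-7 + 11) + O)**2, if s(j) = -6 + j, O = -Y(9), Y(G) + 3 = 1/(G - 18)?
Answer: 100/81 ≈ 1.2346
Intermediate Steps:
Y(G) = -3 + 1/(-18 + G) (Y(G) = -3 + 1/(G - 18) = -3 + 1/(-18 + G))
O = 28/9 (O = -(55 - 3*9)/(-18 + 9) = -(55 - 27)/(-9) = -(-1)*28/9 = -1*(-28/9) = 28/9 ≈ 3.1111)
(s(-7 + 11) + O)**2 = ((-6 + (-7 + 11)) + 28/9)**2 = ((-6 + 4) + 28/9)**2 = (-2 + 28/9)**2 = (10/9)**2 = 100/81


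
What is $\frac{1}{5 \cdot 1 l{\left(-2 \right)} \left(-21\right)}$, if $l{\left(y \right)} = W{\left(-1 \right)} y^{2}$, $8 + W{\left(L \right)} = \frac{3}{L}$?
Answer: $\frac{1}{4620} \approx 0.00021645$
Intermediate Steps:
$W{\left(L \right)} = -8 + \frac{3}{L}$
$l{\left(y \right)} = - 11 y^{2}$ ($l{\left(y \right)} = \left(-8 + \frac{3}{-1}\right) y^{2} = \left(-8 + 3 \left(-1\right)\right) y^{2} = \left(-8 - 3\right) y^{2} = - 11 y^{2}$)
$\frac{1}{5 \cdot 1 l{\left(-2 \right)} \left(-21\right)} = \frac{1}{5 \cdot 1 \left(- 11 \left(-2\right)^{2}\right) \left(-21\right)} = \frac{1}{5 \left(\left(-11\right) 4\right) \left(-21\right)} = \frac{1}{5 \left(-44\right) \left(-21\right)} = \frac{1}{\left(-220\right) \left(-21\right)} = \frac{1}{4620}$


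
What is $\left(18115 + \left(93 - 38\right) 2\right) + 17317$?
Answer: $35542$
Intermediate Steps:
$\left(18115 + \left(93 - 38\right) 2\right) + 17317 = \left(18115 + 55 \cdot 2\right) + 17317 = \left(18115 + 110\right) + 17317 = 18225 + 17317 = 35542$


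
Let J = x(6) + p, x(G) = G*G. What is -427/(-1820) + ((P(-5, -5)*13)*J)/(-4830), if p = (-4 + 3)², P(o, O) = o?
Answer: 91993/125580 ≈ 0.73254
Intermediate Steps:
x(G) = G²
p = 1 (p = (-1)² = 1)
J = 37 (J = 6² + 1 = 36 + 1 = 37)
-427/(-1820) + ((P(-5, -5)*13)*J)/(-4830) = -427/(-1820) + (-5*13*37)/(-4830) = -427*(-1/1820) - 65*37*(-1/4830) = 61/260 - 2405*(-1/4830) = 61/260 + 481/966 = 91993/125580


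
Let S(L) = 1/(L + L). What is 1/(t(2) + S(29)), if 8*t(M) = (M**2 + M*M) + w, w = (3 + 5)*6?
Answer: 58/407 ≈ 0.14251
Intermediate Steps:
w = 48 (w = 8*6 = 48)
S(L) = 1/(2*L)
t(M) = 6 + M**2/4 (t(M) = ((M**2 + M*M) + 48)/8 = ((M**2 + M**2) + 48)/8 = (2*M**2 + 48)/8 = (48 + 2*M**2)/8 = 6 + M**2/4)
1/(t(2) + S(29)) = 1/((6 + (1/4)*2**2) + (1/2)/29) = 1/((6 + (1/4)*4) + (1/2)*(1/29)) = 1/((6 + 1) + 1/58) = 1/(7 + 1/58) = 1/(407/58) = 58/407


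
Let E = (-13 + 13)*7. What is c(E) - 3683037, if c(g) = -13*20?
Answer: -3683297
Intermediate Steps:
E = 0 (E = 0*7 = 0)
c(g) = -260
c(E) - 3683037 = -260 - 3683037 = -3683297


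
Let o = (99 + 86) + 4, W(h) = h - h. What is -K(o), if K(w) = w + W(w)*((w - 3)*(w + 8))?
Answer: -189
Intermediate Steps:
W(h) = 0
o = 189 (o = 185 + 4 = 189)
K(w) = w (K(w) = w + 0*((w - 3)*(w + 8)) = w + 0*((-3 + w)*(8 + w)) = w + 0 = w)
-K(o) = -1*189 = -189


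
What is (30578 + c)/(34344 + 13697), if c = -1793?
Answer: 28785/48041 ≈ 0.59918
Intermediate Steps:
(30578 + c)/(34344 + 13697) = (30578 - 1793)/(34344 + 13697) = 28785/48041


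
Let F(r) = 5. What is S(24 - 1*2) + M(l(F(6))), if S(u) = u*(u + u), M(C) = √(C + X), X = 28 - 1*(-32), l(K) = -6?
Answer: 968 + 3*√6 ≈ 975.35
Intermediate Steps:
X = 60 (X = 28 + 32 = 60)
M(C) = √(60 + C) (M(C) = √(C + 60) = √(60 + C))
S(u) = 2*u² (S(u) = u*(2*u) = 2*u²)
S(24 - 1*2) + M(l(F(6))) = 2*(24 - 1*2)² + √(60 - 6) = 2*(24 - 2)² + √54 = 2*22² + 3*√6 = 2*484 + 3*√6 = 968 + 3*√6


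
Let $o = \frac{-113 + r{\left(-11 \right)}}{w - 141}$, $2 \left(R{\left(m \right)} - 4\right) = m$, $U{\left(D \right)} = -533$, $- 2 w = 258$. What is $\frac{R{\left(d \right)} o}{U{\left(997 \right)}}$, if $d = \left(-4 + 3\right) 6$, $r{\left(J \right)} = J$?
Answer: $- \frac{62}{71955} \approx -0.00086165$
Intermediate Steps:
$w = -129$ ($w = \left(- \frac{1}{2}\right) 258 = -129$)
$d = -6$ ($d = \left(-1\right) 6 = -6$)
$R{\left(m \right)} = 4 + \frac{m}{2}$
$o = \frac{62}{135}$ ($o = \frac{-113 - 11}{-129 - 141} = - \frac{124}{-270} = \left(-124\right) \left(- \frac{1}{270}\right) = \frac{62}{135} \approx 0.45926$)
$\frac{R{\left(d \right)} o}{U{\left(997 \right)}} = \frac{\left(4 + \frac{1}{2} \left(-6\right)\right) \frac{62}{135}}{-533} = \left(4 - 3\right) \frac{62}{135} \left(- \frac{1}{533}\right) = 1 \cdot \frac{62}{135} \left(- \frac{1}{533}\right) = \frac{62}{135} \left(- \frac{1}{533}\right) = - \frac{62}{71955}$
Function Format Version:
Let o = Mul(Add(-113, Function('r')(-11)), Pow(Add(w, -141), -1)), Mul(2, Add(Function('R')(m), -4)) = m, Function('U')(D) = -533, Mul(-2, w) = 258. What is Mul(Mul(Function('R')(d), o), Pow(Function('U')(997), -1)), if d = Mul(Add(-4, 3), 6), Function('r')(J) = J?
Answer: Rational(-62, 71955) ≈ -0.00086165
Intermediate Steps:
w = -129 (w = Mul(Rational(-1, 2), 258) = -129)
d = -6 (d = Mul(-1, 6) = -6)
Function('R')(m) = Add(4, Mul(Rational(1, 2), m))
o = Rational(62, 135) (o = Mul(Add(-113, -11), Pow(Add(-129, -141), -1)) = Mul(-124, Pow(-270, -1)) = Mul(-124, Rational(-1, 270)) = Rational(62, 135) ≈ 0.45926)
Mul(Mul(Function('R')(d), o), Pow(Function('U')(997), -1)) = Mul(Mul(Add(4, Mul(Rational(1, 2), -6)), Rational(62, 135)), Pow(-533, -1)) = Mul(Mul(Add(4, -3), Rational(62, 135)), Rational(-1, 533)) = Mul(Mul(1, Rational(62, 135)), Rational(-1, 533)) = Mul(Rational(62, 135), Rational(-1, 533)) = Rational(-62, 71955)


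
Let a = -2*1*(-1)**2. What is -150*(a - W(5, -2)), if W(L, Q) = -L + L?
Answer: 300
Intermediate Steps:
W(L, Q) = 0
a = -2 (a = -2*1 = -2)
-150*(a - W(5, -2)) = -150*(-2 - 1*0) = -150*(-2 + 0) = -150*(-2) = 300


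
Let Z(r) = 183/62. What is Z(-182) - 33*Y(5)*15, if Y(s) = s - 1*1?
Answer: -122577/62 ≈ -1977.0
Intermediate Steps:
Y(s) = -1 + s (Y(s) = s - 1 = -1 + s)
Z(r) = 183/62 (Z(r) = 183*(1/62) = 183/62)
Z(-182) - 33*Y(5)*15 = 183/62 - 33*(-1 + 5)*15 = 183/62 - 33*4*15 = 183/62 - 132*15 = 183/62 - 1980 = -122577/62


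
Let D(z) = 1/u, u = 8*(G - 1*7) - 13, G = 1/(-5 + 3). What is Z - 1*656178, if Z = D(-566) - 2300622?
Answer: -215846401/73 ≈ -2.9568e+6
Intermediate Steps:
G = -1/2 (G = 1/(-2) = -1/2 ≈ -0.50000)
u = -73 (u = 8*(-1/2 - 1*7) - 13 = 8*(-1/2 - 7) - 13 = 8*(-15/2) - 13 = -60 - 13 = -73)
D(z) = -1/73 (D(z) = 1/(-73) = -1/73)
Z = -167945407/73 (Z = -1/73 - 2300622 = -167945407/73 ≈ -2.3006e+6)
Z - 1*656178 = -167945407/73 - 1*656178 = -167945407/73 - 656178 = -215846401/73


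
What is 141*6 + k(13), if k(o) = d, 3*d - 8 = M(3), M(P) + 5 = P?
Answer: 848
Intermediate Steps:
M(P) = -5 + P
d = 2 (d = 8/3 + (-5 + 3)/3 = 8/3 + (1/3)*(-2) = 8/3 - 2/3 = 2)
k(o) = 2
141*6 + k(13) = 141*6 + 2 = 846 + 2 = 848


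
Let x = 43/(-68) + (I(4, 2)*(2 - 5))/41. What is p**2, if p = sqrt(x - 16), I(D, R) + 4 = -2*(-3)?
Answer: -46779/2788 ≈ -16.779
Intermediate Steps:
I(D, R) = 2 (I(D, R) = -4 - 2*(-3) = -4 + 6 = 2)
x = -2171/2788 (x = 43/(-68) + (2*(2 - 5))/41 = 43*(-1/68) + (2*(-3))*(1/41) = -43/68 - 6*1/41 = -43/68 - 6/41 = -2171/2788 ≈ -0.77869)
p = I*sqrt(32604963)/1394 (p = sqrt(-2171/2788 - 16) = sqrt(-46779/2788) = I*sqrt(32604963)/1394 ≈ 4.0962*I)
p**2 = (I*sqrt(32604963)/1394)**2 = -46779/2788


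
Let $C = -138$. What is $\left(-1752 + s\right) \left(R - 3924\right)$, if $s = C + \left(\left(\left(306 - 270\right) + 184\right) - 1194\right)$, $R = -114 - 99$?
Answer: $11848368$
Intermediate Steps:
$R = -213$ ($R = -114 - 99 = -213$)
$s = -1112$ ($s = -138 + \left(\left(\left(306 - 270\right) + 184\right) - 1194\right) = -138 + \left(\left(36 + 184\right) - 1194\right) = -138 + \left(220 - 1194\right) = -138 - 974 = -1112$)
$\left(-1752 + s\right) \left(R - 3924\right) = \left(-1752 - 1112\right) \left(-213 - 3924\right) = \left(-2864\right) \left(-4137\right) = 11848368$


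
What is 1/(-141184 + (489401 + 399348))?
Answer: 1/747565 ≈ 1.3377e-6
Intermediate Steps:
1/(-141184 + (489401 + 399348)) = 1/(-141184 + 888749) = 1/747565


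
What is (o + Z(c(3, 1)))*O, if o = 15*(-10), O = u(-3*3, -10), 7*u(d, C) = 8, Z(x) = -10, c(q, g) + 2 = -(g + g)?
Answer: -1280/7 ≈ -182.86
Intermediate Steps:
c(q, g) = -2 - 2*g (c(q, g) = -2 - (g + g) = -2 - 2*g)
u(d, C) = 8/7 (u(d, C) = (⅐)*8 = 8/7)
O = 8/7 ≈ 1.1429
o = -150
(o + Z(c(3, 1)))*O = (-150 - 10)*(8/7) = -160*8/7 = -1280/7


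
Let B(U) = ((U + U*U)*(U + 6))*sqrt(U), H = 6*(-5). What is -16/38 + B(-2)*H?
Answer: -8/19 - 240*I*sqrt(2) ≈ -0.42105 - 339.41*I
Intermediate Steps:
H = -30
B(U) = sqrt(U)*(6 + U)*(U + U**2) (B(U) = ((U + U**2)*(6 + U))*sqrt(U) = ((6 + U)*(U + U**2))*sqrt(U) = sqrt(U)*(6 + U)*(U + U**2))
-16/38 + B(-2)*H = -16/38 + ((-2)**(3/2)*(6 + (-2)**2 + 7*(-2)))*(-30) = -16*1/38 + ((-2*I*sqrt(2))*(6 + 4 - 14))*(-30) = -8/19 + (-2*I*sqrt(2)*(-4))*(-30) = -8/19 + (8*I*sqrt(2))*(-30) = -8/19 - 240*I*sqrt(2)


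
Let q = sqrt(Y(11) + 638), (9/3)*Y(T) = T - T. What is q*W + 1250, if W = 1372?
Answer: 1250 + 1372*sqrt(638) ≈ 35905.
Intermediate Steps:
Y(T) = 0 (Y(T) = (T - T)/3 = (1/3)*0 = 0)
q = sqrt(638) (q = sqrt(0 + 638) = sqrt(638) ≈ 25.259)
q*W + 1250 = sqrt(638)*1372 + 1250 = 1372*sqrt(638) + 1250 = 1250 + 1372*sqrt(638)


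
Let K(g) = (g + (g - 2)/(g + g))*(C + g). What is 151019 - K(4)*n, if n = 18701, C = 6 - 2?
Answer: -484815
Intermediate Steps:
C = 4
K(g) = (4 + g)*(g + (-2 + g)/(2*g)) (K(g) = (g + (g - 2)/(g + g))*(4 + g) = (g + (-2 + g)/((2*g)))*(4 + g) = (g + (-2 + g)*(1/(2*g)))*(4 + g) = (g + (-2 + g)/(2*g))*(4 + g) = (4 + g)*(g + (-2 + g)/(2*g)))
151019 - K(4)*n = 151019 - (1 + 4² - 4/4 + (9/2)*4)*18701 = 151019 - (1 + 16 - 4*¼ + 18)*18701 = 151019 - (1 + 16 - 1 + 18)*18701 = 151019 - 34*18701 = 151019 - 1*635834 = 151019 - 635834 = -484815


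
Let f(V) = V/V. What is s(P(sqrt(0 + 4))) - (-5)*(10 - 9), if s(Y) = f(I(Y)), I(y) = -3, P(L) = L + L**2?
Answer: 6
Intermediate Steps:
f(V) = 1
s(Y) = 1
s(P(sqrt(0 + 4))) - (-5)*(10 - 9) = 1 - (-5)*(10 - 9) = 1 - (-5) = 1 - 1*(-5) = 1 + 5 = 6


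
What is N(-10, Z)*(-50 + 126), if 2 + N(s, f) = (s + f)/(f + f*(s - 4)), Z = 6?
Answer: -5776/39 ≈ -148.10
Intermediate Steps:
N(s, f) = -2 + (f + s)/(f + f*(-4 + s)) (N(s, f) = -2 + (s + f)/(f + f*(s - 4)) = -2 + (f + s)/(f + f*(-4 + s)))
N(-10, Z)*(-50 + 126) = ((-10 + 7*6 - 2*6*(-10))/(6*(-3 - 10)))*(-50 + 126) = ((⅙)*(-10 + 42 + 120)/(-13))*76 = ((⅙)*(-1/13)*152)*76 = -76/39*76 = -5776/39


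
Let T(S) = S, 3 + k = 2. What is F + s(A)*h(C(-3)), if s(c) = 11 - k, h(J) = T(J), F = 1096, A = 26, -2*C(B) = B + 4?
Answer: 1090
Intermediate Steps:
k = -1 (k = -3 + 2 = -1)
C(B) = -2 - B/2 (C(B) = -(B + 4)/2 = -(4 + B)/2 = -2 - B/2)
h(J) = J
s(c) = 12 (s(c) = 11 - 1*(-1) = 11 + 1 = 12)
F + s(A)*h(C(-3)) = 1096 + 12*(-2 - ½*(-3)) = 1096 + 12*(-2 + 3/2) = 1096 + 12*(-½) = 1096 - 6 = 1090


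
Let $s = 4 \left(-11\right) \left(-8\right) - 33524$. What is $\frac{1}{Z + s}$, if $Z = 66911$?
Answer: $\frac{1}{33739} \approx 2.9639 \cdot 10^{-5}$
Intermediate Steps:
$s = -33172$ ($s = \left(-44\right) \left(-8\right) - 33524 = 352 - 33524 = -33172$)
$\frac{1}{Z + s} = \frac{1}{66911 - 33172} = \frac{1}{33739}$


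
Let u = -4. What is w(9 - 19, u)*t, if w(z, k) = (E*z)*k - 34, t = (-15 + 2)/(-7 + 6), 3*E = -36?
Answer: -6682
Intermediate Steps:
E = -12 (E = (⅓)*(-36) = -12)
t = 13 (t = -13/(-1) = -13*(-1) = 13)
w(z, k) = -34 - 12*k*z (w(z, k) = (-12*z)*k - 34 = -12*k*z - 34 = -34 - 12*k*z)
w(9 - 19, u)*t = (-34 - 12*(-4)*(9 - 19))*13 = (-34 - 12*(-4)*(-10))*13 = (-34 - 480)*13 = -514*13 = -6682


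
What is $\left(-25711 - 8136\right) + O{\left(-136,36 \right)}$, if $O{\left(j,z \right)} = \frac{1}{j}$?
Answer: $- \frac{4603193}{136} \approx -33847.0$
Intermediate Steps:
$\left(-25711 - 8136\right) + O{\left(-136,36 \right)} = \left(-25711 - 8136\right) + \frac{1}{-136} = -33847 - \frac{1}{136} = - \frac{4603193}{136}$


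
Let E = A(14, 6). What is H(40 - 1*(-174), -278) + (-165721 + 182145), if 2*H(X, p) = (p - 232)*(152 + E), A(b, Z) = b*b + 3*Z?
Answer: -76906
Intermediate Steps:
A(b, Z) = b² + 3*Z
E = 214 (E = 14² + 3*6 = 196 + 18 = 214)
H(X, p) = -42456 + 183*p (H(X, p) = ((p - 232)*(152 + 214))/2 = ((-232 + p)*366)/2 = (-84912 + 366*p)/2 = -42456 + 183*p)
H(40 - 1*(-174), -278) + (-165721 + 182145) = (-42456 + 183*(-278)) + (-165721 + 182145) = (-42456 - 50874) + 16424 = -93330 + 16424 = -76906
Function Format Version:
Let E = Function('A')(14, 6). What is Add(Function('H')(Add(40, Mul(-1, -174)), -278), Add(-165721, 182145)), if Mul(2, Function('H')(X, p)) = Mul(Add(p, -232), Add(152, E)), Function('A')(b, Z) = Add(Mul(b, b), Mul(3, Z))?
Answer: -76906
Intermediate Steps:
Function('A')(b, Z) = Add(Pow(b, 2), Mul(3, Z))
E = 214 (E = Add(Pow(14, 2), Mul(3, 6)) = Add(196, 18) = 214)
Function('H')(X, p) = Add(-42456, Mul(183, p)) (Function('H')(X, p) = Mul(Rational(1, 2), Mul(Add(p, -232), Add(152, 214))) = Mul(Rational(1, 2), Mul(Add(-232, p), 366)) = Mul(Rational(1, 2), Add(-84912, Mul(366, p))) = Add(-42456, Mul(183, p)))
Add(Function('H')(Add(40, Mul(-1, -174)), -278), Add(-165721, 182145)) = Add(Add(-42456, Mul(183, -278)), Add(-165721, 182145)) = Add(Add(-42456, -50874), 16424) = Add(-93330, 16424) = -76906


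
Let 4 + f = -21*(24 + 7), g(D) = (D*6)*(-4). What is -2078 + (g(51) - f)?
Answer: -2647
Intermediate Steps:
g(D) = -24*D (g(D) = (6*D)*(-4) = -24*D)
f = -655 (f = -4 - 21*(24 + 7) = -4 - 21*31 = -4 - 651 = -655)
-2078 + (g(51) - f) = -2078 + (-24*51 - 1*(-655)) = -2078 + (-1224 + 655) = -2078 - 569 = -2647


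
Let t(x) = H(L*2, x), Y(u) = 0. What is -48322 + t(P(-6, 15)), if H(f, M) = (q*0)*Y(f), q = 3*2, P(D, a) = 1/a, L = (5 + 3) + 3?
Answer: -48322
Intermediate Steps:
L = 11 (L = 8 + 3 = 11)
q = 6
H(f, M) = 0 (H(f, M) = (6*0)*0 = 0*0 = 0)
t(x) = 0
-48322 + t(P(-6, 15)) = -48322 + 0 = -48322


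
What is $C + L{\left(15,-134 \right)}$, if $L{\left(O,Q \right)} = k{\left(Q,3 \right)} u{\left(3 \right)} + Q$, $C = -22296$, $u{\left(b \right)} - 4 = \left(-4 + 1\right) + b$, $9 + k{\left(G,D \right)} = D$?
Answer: $-22454$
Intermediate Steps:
$k{\left(G,D \right)} = -9 + D$
$u{\left(b \right)} = 1 + b$ ($u{\left(b \right)} = 4 + \left(\left(-4 + 1\right) + b\right) = 4 + \left(-3 + b\right) = 1 + b$)
$L{\left(O,Q \right)} = -24 + Q$ ($L{\left(O,Q \right)} = \left(-9 + 3\right) \left(1 + 3\right) + Q = \left(-6\right) 4 + Q = -24 + Q$)
$C + L{\left(15,-134 \right)} = -22296 - 158 = -22454$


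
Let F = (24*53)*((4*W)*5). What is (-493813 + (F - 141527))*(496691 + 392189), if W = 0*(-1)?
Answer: -564741019200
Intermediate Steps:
W = 0
F = 0 (F = (24*53)*((4*0)*5) = 1272*(0*5) = 1272*0 = 0)
(-493813 + (F - 141527))*(496691 + 392189) = (-493813 + (0 - 141527))*(496691 + 392189) = (-493813 - 141527)*888880 = -635340*888880 = -564741019200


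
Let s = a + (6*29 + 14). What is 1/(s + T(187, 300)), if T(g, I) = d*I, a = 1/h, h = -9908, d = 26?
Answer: 9908/79145103 ≈ 0.00012519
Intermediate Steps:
a = -1/9908 (a = 1/(-9908) = -1/9908 ≈ -0.00010093)
T(g, I) = 26*I
s = 1862703/9908 (s = -1/9908 + (6*29 + 14) = -1/9908 + (174 + 14) = -1/9908 + 188 = 1862703/9908 ≈ 188.00)
1/(s + T(187, 300)) = 1/(1862703/9908 + 26*300) = 1/(1862703/9908 + 7800) = 1/(79145103/9908) = 9908/79145103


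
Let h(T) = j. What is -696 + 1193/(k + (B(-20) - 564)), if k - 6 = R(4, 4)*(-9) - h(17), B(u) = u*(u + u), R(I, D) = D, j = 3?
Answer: -140095/203 ≈ -690.12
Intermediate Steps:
h(T) = 3
B(u) = 2*u**2 (B(u) = u*(2*u) = 2*u**2)
k = -33 (k = 6 + (4*(-9) - 1*3) = 6 + (-36 - 3) = 6 - 39 = -33)
-696 + 1193/(k + (B(-20) - 564)) = -696 + 1193/(-33 + (2*(-20)**2 - 564)) = -696 + 1193/(-33 + (2*400 - 564)) = -696 + 1193/(-33 + (800 - 564)) = -696 + 1193/(-33 + 236) = -696 + 1193/203 = -140095/203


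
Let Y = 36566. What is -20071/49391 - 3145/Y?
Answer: -889250881/1806031306 ≈ -0.49238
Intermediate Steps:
-20071/49391 - 3145/Y = -20071/49391 - 3145/36566 = -889250881/1806031306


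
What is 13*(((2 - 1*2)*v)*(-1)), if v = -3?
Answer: 0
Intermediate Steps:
13*(((2 - 1*2)*v)*(-1)) = 13*(((2 - 1*2)*(-3))*(-1)) = 13*(((2 - 2)*(-3))*(-1)) = 13*((0*(-3))*(-1)) = 13*(0*(-1)) = 13*0 = 0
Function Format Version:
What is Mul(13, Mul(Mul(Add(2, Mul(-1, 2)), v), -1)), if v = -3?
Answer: 0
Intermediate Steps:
Mul(13, Mul(Mul(Add(2, Mul(-1, 2)), v), -1)) = Mul(13, Mul(Mul(Add(2, Mul(-1, 2)), -3), -1)) = Mul(13, Mul(Mul(Add(2, -2), -3), -1)) = Mul(13, Mul(Mul(0, -3), -1)) = Mul(13, Mul(0, -1)) = Mul(13, 0) = 0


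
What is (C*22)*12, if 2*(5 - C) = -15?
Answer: 3300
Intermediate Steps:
C = 25/2 (C = 5 - 1/2*(-15) = 5 + 15/2 = 25/2 ≈ 12.500)
(C*22)*12 = ((25/2)*22)*12 = 275*12 = 3300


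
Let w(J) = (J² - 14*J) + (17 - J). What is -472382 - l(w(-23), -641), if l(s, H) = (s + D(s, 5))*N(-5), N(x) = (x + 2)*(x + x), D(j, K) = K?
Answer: -499262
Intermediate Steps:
N(x) = 2*x*(2 + x) (N(x) = (2 + x)*(2*x) = 2*x*(2 + x))
w(J) = 17 + J² - 15*J
l(s, H) = 150 + 30*s (l(s, H) = (s + 5)*(2*(-5)*(2 - 5)) = (5 + s)*(2*(-5)*(-3)) = (5 + s)*30 = 150 + 30*s)
-472382 - l(w(-23), -641) = -472382 - (150 + 30*(17 + (-23)² - 15*(-23))) = -472382 - (150 + 30*(17 + 529 + 345)) = -472382 - (150 + 30*891) = -472382 - (150 + 26730) = -472382 - 1*26880 = -472382 - 26880 = -499262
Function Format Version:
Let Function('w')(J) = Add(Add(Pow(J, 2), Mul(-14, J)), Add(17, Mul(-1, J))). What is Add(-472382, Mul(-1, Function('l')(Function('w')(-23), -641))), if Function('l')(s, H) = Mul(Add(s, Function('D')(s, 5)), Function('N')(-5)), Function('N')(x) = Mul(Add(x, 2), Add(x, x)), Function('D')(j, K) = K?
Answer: -499262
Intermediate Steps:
Function('N')(x) = Mul(2, x, Add(2, x)) (Function('N')(x) = Mul(Add(2, x), Mul(2, x)) = Mul(2, x, Add(2, x)))
Function('w')(J) = Add(17, Pow(J, 2), Mul(-15, J))
Function('l')(s, H) = Add(150, Mul(30, s)) (Function('l')(s, H) = Mul(Add(s, 5), Mul(2, -5, Add(2, -5))) = Mul(Add(5, s), Mul(2, -5, -3)) = Mul(Add(5, s), 30) = Add(150, Mul(30, s)))
Add(-472382, Mul(-1, Function('l')(Function('w')(-23), -641))) = Add(-472382, Mul(-1, Add(150, Mul(30, Add(17, Pow(-23, 2), Mul(-15, -23)))))) = Add(-472382, Mul(-1, Add(150, Mul(30, Add(17, 529, 345))))) = Add(-472382, Mul(-1, Add(150, Mul(30, 891)))) = Add(-472382, Mul(-1, Add(150, 26730))) = Add(-472382, Mul(-1, 26880)) = Add(-472382, -26880) = -499262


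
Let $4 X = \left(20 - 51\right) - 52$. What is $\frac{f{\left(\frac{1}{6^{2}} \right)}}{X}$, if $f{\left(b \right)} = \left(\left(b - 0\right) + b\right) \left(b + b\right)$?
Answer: $- \frac{1}{6723} \approx -0.00014874$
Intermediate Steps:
$f{\left(b \right)} = 4 b^{2}$ ($f{\left(b \right)} = \left(\left(b + 0\right) + b\right) 2 b = \left(b + b\right) 2 b = 2 b 2 b = 4 b^{2}$)
$X = - \frac{83}{4}$ ($X = \frac{\left(20 - 51\right) - 52}{4} = \frac{-31 - 52}{4} = \frac{1}{4} \left(-83\right) = - \frac{83}{4} \approx -20.75$)
$\frac{f{\left(\frac{1}{6^{2}} \right)}}{X} = \frac{4 \left(\frac{1}{6^{2}}\right)^{2}}{- \frac{83}{4}} = 4 \left(\frac{1}{36}\right)^{2} \left(- \frac{4}{83}\right) = \frac{4}{1296} \left(- \frac{4}{83}\right) = 4 \cdot \frac{1}{1296} \left(- \frac{4}{83}\right) = \frac{1}{324} \left(- \frac{4}{83}\right) = - \frac{1}{6723}$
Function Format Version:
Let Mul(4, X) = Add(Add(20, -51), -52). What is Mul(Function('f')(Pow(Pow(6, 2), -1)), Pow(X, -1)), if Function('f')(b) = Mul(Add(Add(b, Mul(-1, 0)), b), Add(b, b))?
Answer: Rational(-1, 6723) ≈ -0.00014874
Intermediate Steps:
Function('f')(b) = Mul(4, Pow(b, 2)) (Function('f')(b) = Mul(Add(Add(b, 0), b), Mul(2, b)) = Mul(Add(b, b), Mul(2, b)) = Mul(Mul(2, b), Mul(2, b)) = Mul(4, Pow(b, 2)))
X = Rational(-83, 4) (X = Mul(Rational(1, 4), Add(Add(20, -51), -52)) = Mul(Rational(1, 4), Add(-31, -52)) = Mul(Rational(1, 4), -83) = Rational(-83, 4) ≈ -20.750)
Mul(Function('f')(Pow(Pow(6, 2), -1)), Pow(X, -1)) = Mul(Mul(4, Pow(Pow(Pow(6, 2), -1), 2)), Pow(Rational(-83, 4), -1)) = Mul(Mul(4, Pow(Pow(36, -1), 2)), Rational(-4, 83)) = Mul(Mul(4, Pow(Rational(1, 36), 2)), Rational(-4, 83)) = Mul(Mul(4, Rational(1, 1296)), Rational(-4, 83)) = Mul(Rational(1, 324), Rational(-4, 83)) = Rational(-1, 6723)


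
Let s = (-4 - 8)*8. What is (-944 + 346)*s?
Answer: 57408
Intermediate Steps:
s = -96 (s = -12*8 = -96)
(-944 + 346)*s = (-944 + 346)*(-96) = -598*(-96) = 57408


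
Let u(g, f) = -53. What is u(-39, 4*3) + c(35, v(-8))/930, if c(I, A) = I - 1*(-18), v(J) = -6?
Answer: -49237/930 ≈ -52.943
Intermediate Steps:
c(I, A) = 18 + I (c(I, A) = I + 18 = 18 + I)
u(-39, 4*3) + c(35, v(-8))/930 = -53 + (18 + 35)/930 = -53 + 53*(1/930) = -53 + 53/930 = -49237/930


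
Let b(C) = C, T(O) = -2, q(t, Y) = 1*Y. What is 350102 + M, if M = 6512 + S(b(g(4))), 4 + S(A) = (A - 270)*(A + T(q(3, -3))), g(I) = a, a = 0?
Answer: 357150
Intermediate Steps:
g(I) = 0
q(t, Y) = Y
S(A) = -4 + (-270 + A)*(-2 + A) (S(A) = -4 + (A - 270)*(A - 2) = -4 + (-270 + A)*(-2 + A))
M = 7048 (M = 6512 + (536 + 0² - 272*0) = 6512 + (536 + 0 + 0) = 6512 + 536 = 7048)
350102 + M = 350102 + 7048 = 357150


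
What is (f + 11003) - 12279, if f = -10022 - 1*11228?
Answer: -22526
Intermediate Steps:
f = -21250 (f = -10022 - 11228 = -21250)
(f + 11003) - 12279 = (-21250 + 11003) - 12279 = -10247 - 12279 = -22526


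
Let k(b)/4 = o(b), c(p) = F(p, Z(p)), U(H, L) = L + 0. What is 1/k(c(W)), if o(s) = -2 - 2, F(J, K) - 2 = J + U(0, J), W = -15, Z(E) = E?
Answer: -1/16 ≈ -0.062500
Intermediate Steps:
U(H, L) = L
F(J, K) = 2 + 2*J (F(J, K) = 2 + (J + J) = 2 + 2*J)
o(s) = -4
c(p) = 2 + 2*p
k(b) = -16 (k(b) = 4*(-4) = -16)
1/k(c(W)) = 1/(-16) = -1/16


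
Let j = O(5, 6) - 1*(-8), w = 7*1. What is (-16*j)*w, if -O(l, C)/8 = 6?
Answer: 4480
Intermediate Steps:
w = 7
O(l, C) = -48 (O(l, C) = -8*6 = -48)
j = -40 (j = -48 - 1*(-8) = -48 + 8 = -40)
(-16*j)*w = -16*(-40)*7 = 640*7 = 4480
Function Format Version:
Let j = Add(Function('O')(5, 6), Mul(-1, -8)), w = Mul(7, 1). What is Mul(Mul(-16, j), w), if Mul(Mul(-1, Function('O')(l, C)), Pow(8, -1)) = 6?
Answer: 4480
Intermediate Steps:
w = 7
Function('O')(l, C) = -48 (Function('O')(l, C) = Mul(-8, 6) = -48)
j = -40 (j = Add(-48, Mul(-1, -8)) = Add(-48, 8) = -40)
Mul(Mul(-16, j), w) = Mul(Mul(-16, -40), 7) = Mul(640, 7) = 4480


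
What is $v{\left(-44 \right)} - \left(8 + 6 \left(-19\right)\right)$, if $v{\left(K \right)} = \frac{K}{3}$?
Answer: $\frac{274}{3} \approx 91.333$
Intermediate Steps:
$v{\left(K \right)} = \frac{K}{3}$ ($v{\left(K \right)} = K \frac{1}{3} = \frac{K}{3}$)
$v{\left(-44 \right)} - \left(8 + 6 \left(-19\right)\right) = \frac{1}{3} \left(-44\right) - \left(8 + 6 \left(-19\right)\right) = - \frac{44}{3} - \left(8 - 114\right) = - \frac{44}{3} - -106 = - \frac{44}{3} + 106 = \frac{274}{3}$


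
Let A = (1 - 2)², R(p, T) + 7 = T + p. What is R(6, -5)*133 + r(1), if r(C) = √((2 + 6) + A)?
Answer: -795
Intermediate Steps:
R(p, T) = -7 + T + p (R(p, T) = -7 + (T + p) = -7 + T + p)
A = 1 (A = (-1)² = 1)
r(C) = 3 (r(C) = √((2 + 6) + 1) = √(8 + 1) = √9 = 3)
R(6, -5)*133 + r(1) = (-7 - 5 + 6)*133 + 3 = -6*133 + 3 = -798 + 3 = -795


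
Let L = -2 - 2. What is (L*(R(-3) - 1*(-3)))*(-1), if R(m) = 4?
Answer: 28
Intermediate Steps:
L = -4
(L*(R(-3) - 1*(-3)))*(-1) = -4*(4 - 1*(-3))*(-1) = -4*(4 + 3)*(-1) = -4*7*(-1) = -28*(-1) = 28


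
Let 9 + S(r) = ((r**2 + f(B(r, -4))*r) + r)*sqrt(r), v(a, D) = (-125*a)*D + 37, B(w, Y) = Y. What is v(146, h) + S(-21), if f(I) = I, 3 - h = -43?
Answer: -839472 + 504*I*sqrt(21) ≈ -8.3947e+5 + 2309.6*I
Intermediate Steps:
h = 46 (h = 3 - 1*(-43) = 3 + 43 = 46)
v(a, D) = 37 - 125*D*a (v(a, D) = -125*D*a + 37 = 37 - 125*D*a)
S(r) = -9 + sqrt(r)*(r**2 - 3*r) (S(r) = -9 + ((r**2 - 4*r) + r)*sqrt(r) = -9 + (r**2 - 3*r)*sqrt(r) = -9 + sqrt(r)*(r**2 - 3*r))
v(146, h) + S(-21) = (37 - 125*46*146) + (-9 + (-21)**(5/2) - (-63)*I*sqrt(21)) = (37 - 839500) + (-9 + 441*I*sqrt(21) - (-63)*I*sqrt(21)) = -839463 + (-9 + 441*I*sqrt(21) + 63*I*sqrt(21)) = -839463 + (-9 + 504*I*sqrt(21)) = -839472 + 504*I*sqrt(21)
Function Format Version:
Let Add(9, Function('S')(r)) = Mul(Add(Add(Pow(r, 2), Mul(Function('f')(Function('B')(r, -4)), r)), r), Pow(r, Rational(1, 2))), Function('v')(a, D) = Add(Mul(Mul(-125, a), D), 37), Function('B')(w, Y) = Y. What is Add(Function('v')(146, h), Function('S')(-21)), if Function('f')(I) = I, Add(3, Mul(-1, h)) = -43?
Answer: Add(-839472, Mul(504, I, Pow(21, Rational(1, 2)))) ≈ Add(-8.3947e+5, Mul(2309.6, I))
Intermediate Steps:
h = 46 (h = Add(3, Mul(-1, -43)) = Add(3, 43) = 46)
Function('v')(a, D) = Add(37, Mul(-125, D, a)) (Function('v')(a, D) = Add(Mul(-125, D, a), 37) = Add(37, Mul(-125, D, a)))
Function('S')(r) = Add(-9, Mul(Pow(r, Rational(1, 2)), Add(Pow(r, 2), Mul(-3, r)))) (Function('S')(r) = Add(-9, Mul(Add(Add(Pow(r, 2), Mul(-4, r)), r), Pow(r, Rational(1, 2)))) = Add(-9, Mul(Add(Pow(r, 2), Mul(-3, r)), Pow(r, Rational(1, 2)))) = Add(-9, Mul(Pow(r, Rational(1, 2)), Add(Pow(r, 2), Mul(-3, r)))))
Add(Function('v')(146, h), Function('S')(-21)) = Add(Add(37, Mul(-125, 46, 146)), Add(-9, Pow(-21, Rational(5, 2)), Mul(-3, Pow(-21, Rational(3, 2))))) = Add(Add(37, -839500), Add(-9, Mul(441, I, Pow(21, Rational(1, 2))), Mul(-3, Mul(-21, I, Pow(21, Rational(1, 2)))))) = Add(-839463, Add(-9, Mul(441, I, Pow(21, Rational(1, 2))), Mul(63, I, Pow(21, Rational(1, 2))))) = Add(-839463, Add(-9, Mul(504, I, Pow(21, Rational(1, 2))))) = Add(-839472, Mul(504, I, Pow(21, Rational(1, 2))))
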